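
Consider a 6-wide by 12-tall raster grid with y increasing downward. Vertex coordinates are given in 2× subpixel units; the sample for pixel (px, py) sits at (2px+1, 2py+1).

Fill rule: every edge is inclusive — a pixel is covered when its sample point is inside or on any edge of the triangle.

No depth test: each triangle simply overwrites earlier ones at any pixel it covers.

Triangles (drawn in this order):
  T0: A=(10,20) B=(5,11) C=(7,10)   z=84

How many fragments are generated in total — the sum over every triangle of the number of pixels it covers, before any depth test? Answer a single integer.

T0:
  2·area = 23
  edge (10, 20)→(5, 11): d=(-5,-9) inclusive
  edge (5, 11)→(7, 10): d=(2,-1) inclusive
  edge (7, 10)→(10, 20): d=(3,10) inclusive
    (4,4)@(9, 9): e=[46,0,-23] → .  [on edge]
    (2,5)@(5, 11): e=[0,0,23] → X  [on edge]
    (3,5)@(7, 11): e=[18,2,3] → X
    (4,5)@(9, 11): e=[36,4,-17] → .
    (0,6)@(1, 13): e=[-46,0,69] → .  [on edge]
    (2,6)@(5, 13): e=[-10,4,29] → .
    (3,6)@(7, 13): e=[8,6,9] → X
    (4,6)@(9, 13): e=[26,8,-11] → .
    (3,7)@(7, 15): e=[-2,10,15] → .
    (4,8)@(9, 17): e=[6,16,1] → X
    (5,8)@(11, 17): e=[24,18,-19] → .
    (4,9)@(9, 19): e=[-4,20,7] → .
  covered (4 px):
    . . . . . .
    . . . . . .
    . . . . . .
    . . . . . .
    . . . . . .
    . . X X . .
    . . . X . .
    . . . . . .
    . . . . X .
    . . . . . .
    . . . . . .
    . . . . . .

Answer: 4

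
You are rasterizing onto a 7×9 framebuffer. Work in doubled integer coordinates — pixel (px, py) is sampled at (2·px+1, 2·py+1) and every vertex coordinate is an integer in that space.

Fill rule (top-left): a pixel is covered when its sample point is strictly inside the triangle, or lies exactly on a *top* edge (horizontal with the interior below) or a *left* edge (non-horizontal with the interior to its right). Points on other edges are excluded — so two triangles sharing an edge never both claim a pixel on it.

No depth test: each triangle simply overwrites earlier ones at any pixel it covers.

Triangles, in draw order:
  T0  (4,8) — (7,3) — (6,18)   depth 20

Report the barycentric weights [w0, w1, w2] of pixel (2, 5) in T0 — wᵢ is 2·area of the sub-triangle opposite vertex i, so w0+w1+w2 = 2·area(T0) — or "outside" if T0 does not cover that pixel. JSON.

T0:
  2·area = 40
  edge (4, 8)→(7, 3): d=(3,-5) top-left  bias=+0
  edge (7, 3)→(6, 18): d=(-1,15) right/bottom  bias=-1
  edge (6, 18)→(4, 8): d=(-2,-10) top-left  bias=+0
    (1,1)@(3, 3): e=[-20,60,0] → ·  [on edge]
    (3,1)@(7, 3): e=[0,0,40] → ·  [on edge]
    (2,3)@(5, 7): e=[2,26,12] → █
    (3,3)@(7, 7): e=[12,-4,32] → ·
    (2,4)@(5, 9): e=[8,24,8] → █
    (3,4)@(7, 9): e=[18,-6,28] → ·
    (2,5)@(5, 11): e=[14,22,4] → █
    (3,5)@(7, 11): e=[24,-8,24] → ·
    (0,6)@(1, 13): e=[0,80,-40] → ·  [on edge]
    (2,6)@(5, 13): e=[20,20,0] → █  [on edge]
    (3,6)@(7, 13): e=[30,-10,20] → ·
    (2,7)@(5, 15): e=[26,18,-4] → ·
  covered (4 px):
    · · · · · · ·
    · · · · · · ·
    · · · · · · ·
    · · █ · · · ·
    · · █ · · · ·
    · · █ · · · ·
    · · █ · · · ·
    · · · · · · ·
    · · · · · · ·

Answer: [22,4,14]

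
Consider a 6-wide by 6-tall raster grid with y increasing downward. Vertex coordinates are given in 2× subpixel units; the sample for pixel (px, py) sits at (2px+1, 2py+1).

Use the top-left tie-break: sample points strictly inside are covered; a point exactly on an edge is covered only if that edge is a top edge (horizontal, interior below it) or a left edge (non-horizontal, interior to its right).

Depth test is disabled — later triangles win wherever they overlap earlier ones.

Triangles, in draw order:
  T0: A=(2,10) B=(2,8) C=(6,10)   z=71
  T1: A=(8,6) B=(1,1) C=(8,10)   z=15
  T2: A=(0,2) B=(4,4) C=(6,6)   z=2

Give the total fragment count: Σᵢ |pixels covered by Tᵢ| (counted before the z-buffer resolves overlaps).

T0:
  2·area = 8
  edge (2, 10)→(2, 8): d=(0,-2) top-left  bias=+0
  edge (2, 8)→(6, 10): d=(4,2) right/bottom  bias=-1
  edge (6, 10)→(2, 10): d=(-4,0) right/bottom  bias=-1
    (1,4)@(3, 9): e=[2,2,4] → #
    (2,4)@(5, 9): e=[6,-2,4] → ·
    (1,5)@(3, 11): e=[2,10,-4] → ·
  covered (1 px):
    · · · · · ·
    · · · · · ·
    · · · · · ·
    · · · · · ·
    · # · · · ·
    · · · · · ·
T1:
  2·area = 28  (B↔C swapped to make it positive)
  edge (8, 6)→(8, 10): d=(0,4) right/bottom  bias=-1
  edge (8, 10)→(1, 1): d=(-7,-9) top-left  bias=+0
  edge (1, 1)→(8, 6): d=(7,5) right/bottom  bias=-1
    (0,0)@(1, 1): e=[28,0,0] → ·  [on edge]
    (1,1)@(3, 3): e=[20,4,4] → #
    (2,1)@(5, 3): e=[12,22,-6] → ·
    (1,2)@(3, 5): e=[20,-10,18] → ·
    (2,2)@(5, 5): e=[12,8,8] → #
    (3,2)@(7, 5): e=[4,26,-2] → ·
    (2,3)@(5, 7): e=[12,-6,22] → ·
    (3,3)@(7, 7): e=[4,12,12] → #
    (4,3)@(9, 7): e=[-4,30,2] → ·
    (3,4)@(7, 9): e=[4,-2,26] → ·
  covered (3 px):
    · · · · · ·
    · # · · · ·
    · · # · · ·
    · · · # · ·
    · · · · · ·
    · · · · · ·
T2:
  2·area = 4
  edge (0, 2)→(4, 4): d=(4,2) right/bottom  bias=-1
  edge (4, 4)→(6, 6): d=(2,2) right/bottom  bias=-1
  edge (6, 6)→(0, 2): d=(-6,-4) top-left  bias=+0
    (0,0)@(1, 1): e=[-6,0,10] → ·  [on edge]
    (1,1)@(3, 3): e=[-2,0,6] → ·  [on edge]
    (2,2)@(5, 5): e=[2,0,2] → ·  [on edge]
    (3,3)@(7, 7): e=[6,0,-2] → ·  [on edge]
    (4,4)@(9, 9): e=[10,0,-6] → ·  [on edge]
    (5,5)@(11, 11): e=[14,0,-10] → ·  [on edge]
  covered (0 px):
    · · · · · ·
    · · · · · ·
    · · · · · ·
    · · · · · ·
    · · · · · ·
    · · · · · ·

Final: 4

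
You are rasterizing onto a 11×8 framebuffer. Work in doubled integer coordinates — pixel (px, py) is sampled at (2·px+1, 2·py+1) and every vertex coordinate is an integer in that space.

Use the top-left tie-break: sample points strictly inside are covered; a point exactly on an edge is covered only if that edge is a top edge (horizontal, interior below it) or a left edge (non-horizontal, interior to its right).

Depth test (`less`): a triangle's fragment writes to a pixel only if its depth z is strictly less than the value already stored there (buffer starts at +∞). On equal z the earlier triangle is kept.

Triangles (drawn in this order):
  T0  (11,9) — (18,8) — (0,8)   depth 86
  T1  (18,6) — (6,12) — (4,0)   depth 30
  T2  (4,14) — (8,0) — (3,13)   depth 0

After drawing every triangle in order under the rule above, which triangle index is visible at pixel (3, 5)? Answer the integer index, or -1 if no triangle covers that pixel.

T0:
  2·area = 18  (B↔C swapped to make it positive)
  edge (11, 9)→(0, 8): d=(-11,-1) top-left  bias=+0
  edge (0, 8)→(18, 8): d=(18,0) top-left  bias=+0
  edge (18, 8)→(11, 9): d=(-7,1) right/bottom  bias=-1
    (5,4)@(11, 9): e=[0,18,0] → .  [on edge]
  covered (0 px):
    . . . . . . . . . . .
    . . . . . . . . . . .
    . . . . . . . . . . .
    . . . . . . . . . . .
    . . . . . . . . . . .
    . . . . . . . . . . .
    . . . . . . . . . . .
    . . . . . . . . . . .
T1:
  2·area = 156
  edge (18, 6)→(6, 12): d=(-12,6) right/bottom  bias=-1
  edge (6, 12)→(4, 0): d=(-2,-12) top-left  bias=+0
  edge (4, 0)→(18, 6): d=(14,6) right/bottom  bias=-1
    (2,0)@(5, 1): e=[138,10,8] → X
    (3,0)@(7, 1): e=[126,34,-4] → .
    (2,1)@(5, 3): e=[114,6,36] → X
    (3,1)@(7, 3): e=[102,30,24] → X
    (4,1)@(9, 3): e=[90,54,12] → X
    (5,1)@(11, 3): e=[78,78,0] → .  [on edge]
    (2,2)@(5, 5): e=[90,2,64] → X
    (5,2)@(11, 5): e=[54,74,28] → X
    (6,2)@(13, 5): e=[42,98,16] → X
    (7,2)@(15, 5): e=[30,122,4] → X
    (8,2)@(17, 5): e=[18,146,-8] → .
    (2,3)@(5, 7): e=[66,-2,92] → .
  covered (19 px):
    . . X . . . . . . . .
    . . X X X . . . . . .
    . . X X X X X X . . .
    . . . X X X X X . . .
    . . . X X X . . . . .
    . . . X . . . . . . .
    . . . . . . . . . . .
    . . . . . . . . . . .
T2:
  2·area = 18  (B↔C swapped to make it positive)
  edge (4, 14)→(3, 13): d=(-1,-1) top-left  bias=+0
  edge (3, 13)→(8, 0): d=(5,-13) top-left  bias=+0
  edge (8, 0)→(4, 14): d=(-4,14) right/bottom  bias=-1
    (3,1)@(7, 3): e=[14,2,2] → X
    (4,1)@(9, 3): e=[16,28,-26] → .
    (3,2)@(7, 5): e=[12,12,-6] → .
    (2,4)@(5, 9): e=[6,6,6] → X
    (3,4)@(7, 9): e=[8,32,-22] → .
    (0,5)@(1, 11): e=[0,-36,54] → .  [on edge]
    (2,5)@(5, 11): e=[4,16,-2] → .
    (1,6)@(3, 13): e=[0,0,18] → X  [on edge]
    (2,6)@(5, 13): e=[2,26,-10] → .
    (1,7)@(3, 15): e=[-2,10,10] → .
    (2,7)@(5, 15): e=[0,36,-18] → .  [on edge]
  covered (3 px):
    . . . . . . . . . . .
    . . . X . . . . . . .
    . . . . . . . . . . .
    . . . . . . . . . . .
    . . X . . . . . . . .
    . . . . . . . . . . .
    . X . . . . . . . . .
    . . . . . . . . . . .

Z-buffer (winner per pixel, '.' = empty):
  . . 1 . . . . . . . .
  . . 1 2 1 . . . . . .
  . . 1 1 1 1 1 1 . . .
  . . . 1 1 1 1 1 . . .
  . . 2 1 1 1 . . . . .
  . . . 1 . . . . . . .
  . 2 . . . . . . . . .
  . . . . . . . . . . .

Final: 1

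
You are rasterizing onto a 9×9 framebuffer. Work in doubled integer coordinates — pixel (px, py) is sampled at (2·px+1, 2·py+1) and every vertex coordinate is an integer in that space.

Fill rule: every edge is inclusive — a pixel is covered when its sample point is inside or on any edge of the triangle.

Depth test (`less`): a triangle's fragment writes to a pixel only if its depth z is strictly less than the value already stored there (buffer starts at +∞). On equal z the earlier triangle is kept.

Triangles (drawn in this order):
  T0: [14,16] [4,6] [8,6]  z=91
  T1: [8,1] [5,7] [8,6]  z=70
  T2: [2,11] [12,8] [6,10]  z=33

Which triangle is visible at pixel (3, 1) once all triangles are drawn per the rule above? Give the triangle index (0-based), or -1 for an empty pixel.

T0:
  2·area = 40
  edge (14, 16)→(4, 6): d=(-10,-10) inclusive
  edge (4, 6)→(8, 6): d=(4,0) inclusive
  edge (8, 6)→(14, 16): d=(6,10) inclusive
    (2,0)@(5, 1): e=[60,-20,0] → ·  [on edge]
    (0,1)@(1, 3): e=[0,-12,52] → ·  [on edge]
    (1,2)@(3, 5): e=[0,-4,44] → ·  [on edge]
    (2,3)@(5, 7): e=[0,4,36] → █  [on edge]
    (3,3)@(7, 7): e=[20,4,16] → █
    (4,3)@(9, 7): e=[40,4,-4] → ·
    (2,4)@(5, 9): e=[-20,12,48] → ·
    (3,4)@(7, 9): e=[0,12,28] → █  [on edge]
    (4,4)@(9, 9): e=[20,12,8] → █
    (5,4)@(11, 9): e=[40,12,-12] → ·
    (3,5)@(7, 11): e=[-20,20,40] → ·
    (4,5)@(9, 11): e=[0,20,20] → █  [on edge]
    (5,5)@(11, 11): e=[20,20,0] → █  [on edge]
    (5,6)@(11, 13): e=[0,28,12] → █  [on edge]
    (6,7)@(13, 15): e=[0,36,4] → █  [on edge]
    (7,8)@(15, 17): e=[0,44,-4] → ·  [on edge]
  covered (8 px):
    · · · · · · · · ·
    · · · · · · · · ·
    · · · · · · · · ·
    · · █ █ · · · · ·
    · · · █ █ · · · ·
    · · · · █ █ · · ·
    · · · · · █ · · ·
    · · · · · · █ · ·
    · · · · · · · · ·
T1:
  2·area = 15  (B↔C swapped to make it positive)
  edge (8, 1)→(8, 6): d=(0,5) inclusive
  edge (8, 6)→(5, 7): d=(-3,1) inclusive
  edge (5, 7)→(8, 1): d=(3,-6) inclusive
    (3,1)@(7, 3): e=[5,10,0] → █  [on edge]
    (4,1)@(9, 3): e=[-5,8,12] → ·
    (8,1)@(17, 3): e=[-45,0,60] → ·  [on edge]
    (3,2)@(7, 5): e=[5,4,6] → █
    (4,2)@(9, 5): e=[-5,2,18] → ·
    (5,2)@(11, 5): e=[-15,0,30] → ·  [on edge]
    (2,3)@(5, 7): e=[15,0,0] → █  [on edge]
    (3,3)@(7, 7): e=[5,-2,12] → ·
    (2,4)@(5, 9): e=[15,-6,6] → ·
    (1,5)@(3, 11): e=[25,-10,0] → ·  [on edge]
    (0,7)@(1, 15): e=[35,-20,0] → ·  [on edge]
  covered (3 px):
    · · · · · · · · ·
    · · · █ · · · · ·
    · · · █ · · · · ·
    · · █ · · · · · ·
    · · · · · · · · ·
    · · · · · · · · ·
    · · · · · · · · ·
    · · · · · · · · ·
    · · · · · · · · ·
T2:
  2·area = 2
  edge (2, 11)→(12, 8): d=(10,-3) inclusive
  edge (12, 8)→(6, 10): d=(-6,2) inclusive
  edge (6, 10)→(2, 11): d=(-4,1) inclusive
    (7,3)@(15, 7): e=[-1,0,3] → ·  [on edge]
    (4,4)@(9, 9): e=[1,0,1] → █  [on edge]
    (5,4)@(11, 9): e=[7,-4,-1] → ·
    (1,5)@(3, 11): e=[3,0,-1] → ·  [on edge]
    (4,5)@(9, 11): e=[21,-12,-7] → ·
  covered (1 px):
    · · · · · · · · ·
    · · · · · · · · ·
    · · · · · · · · ·
    · · · · · · · · ·
    · · · · █ · · · ·
    · · · · · · · · ·
    · · · · · · · · ·
    · · · · · · · · ·
    · · · · · · · · ·

Z-buffer (winner per pixel, '.' = empty):
  . . . . . . . . .
  . . . 1 . . . . .
  . . . 1 . . . . .
  . . 1 0 . . . . .
  . . . 0 2 . . . .
  . . . . 0 0 . . .
  . . . . . 0 . . .
  . . . . . . 0 . .
  . . . . . . . . .

Final: 1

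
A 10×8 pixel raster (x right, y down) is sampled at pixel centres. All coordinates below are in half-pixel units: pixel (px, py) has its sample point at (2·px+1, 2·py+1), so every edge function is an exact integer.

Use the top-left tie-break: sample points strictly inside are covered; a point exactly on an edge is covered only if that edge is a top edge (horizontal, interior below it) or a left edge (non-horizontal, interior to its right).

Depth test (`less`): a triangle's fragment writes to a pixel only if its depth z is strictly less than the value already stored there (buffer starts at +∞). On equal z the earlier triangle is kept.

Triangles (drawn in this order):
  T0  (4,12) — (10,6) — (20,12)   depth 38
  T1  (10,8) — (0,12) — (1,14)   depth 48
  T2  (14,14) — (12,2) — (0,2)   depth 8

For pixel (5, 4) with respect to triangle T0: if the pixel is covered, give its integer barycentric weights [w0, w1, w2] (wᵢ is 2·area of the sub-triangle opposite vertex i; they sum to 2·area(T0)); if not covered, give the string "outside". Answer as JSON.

T0:
  2·area = 96
  edge (4, 12)→(10, 6): d=(6,-6) top-left  bias=+0
  edge (10, 6)→(20, 12): d=(10,6) right/bottom  bias=-1
  edge (20, 12)→(4, 12): d=(-16,0) right/bottom  bias=-1
    (7,0)@(15, 1): e=[0,-80,176] → ·  [on edge]
    (2,1)@(5, 3): e=[-48,0,144] → ·  [on edge]
    (6,1)@(13, 3): e=[0,-48,144] → ·  [on edge]
    (5,2)@(11, 5): e=[0,-16,112] → ·  [on edge]
    (4,3)@(9, 7): e=[0,16,80] → █  [on edge]
    (5,3)@(11, 7): e=[12,4,80] → █
    (6,3)@(13, 7): e=[24,-8,80] → ·
    (3,4)@(7, 9): e=[0,48,48] → █  [on edge]
    (6,4)@(13, 9): e=[36,12,48] → █
    (7,4)@(15, 9): e=[48,0,48] → ·  [on edge]
    (2,5)@(5, 11): e=[0,80,16] → █  [on edge]
    (7,5)@(15, 11): e=[60,20,16] → █
    (1,6)@(3, 13): e=[0,112,-16] → ·  [on edge]
    (0,7)@(1, 15): e=[0,144,-48] → ·  [on edge]
  covered (13 px):
    · · · · · · · · · ·
    · · · · · · · · · ·
    · · · · · · · · · ·
    · · · · █ █ · · · ·
    · · · █ █ █ █ · · ·
    · · █ █ █ █ █ █ █ ·
    · · · · · · · · · ·
    · · · · · · · · · ·
T1:
  2·area = 24  (B↔C swapped to make it positive)
  edge (10, 8)→(1, 14): d=(-9,6) right/bottom  bias=-1
  edge (1, 14)→(0, 12): d=(-1,-2) top-left  bias=+0
  edge (0, 12)→(10, 8): d=(10,-4) top-left  bias=+0
    (1,5)@(3, 11): e=[15,7,2] → █
    (2,5)@(5, 11): e=[3,11,10] → █
    (3,5)@(7, 11): e=[-9,15,18] → ·
    (0,6)@(1, 13): e=[9,1,14] → █
    (1,6)@(3, 13): e=[-3,5,22] → ·
    (2,6)@(5, 13): e=[-15,9,30] → ·
    (0,7)@(1, 15): e=[-9,-1,34] → ·
  covered (3 px):
    · · · · · · · · · ·
    · · · · · · · · · ·
    · · · · · · · · · ·
    · · · · · · · · · ·
    · · · · · · · · · ·
    · █ █ · · · · · · ·
    █ · · · · · · · · ·
    · · · · · · · · · ·
T2:
  2·area = 144  (B↔C swapped to make it positive)
  edge (14, 14)→(0, 2): d=(-14,-12) top-left  bias=+0
  edge (0, 2)→(12, 2): d=(12,0) top-left  bias=+0
  edge (12, 2)→(14, 14): d=(2,12) right/bottom  bias=-1
    (1,1)@(3, 3): e=[22,12,110] → █
    (2,1)@(5, 3): e=[46,12,86] → █
    (3,1)@(7, 3): e=[70,12,62] → █
    (4,1)@(9, 3): e=[94,12,38] → █
    (5,1)@(11, 3): e=[118,12,14] → █
    (6,1)@(13, 3): e=[142,12,-10] → ·
    (1,2)@(3, 5): e=[-6,36,114] → ·
    (2,2)@(5, 5): e=[18,36,90] → █
    (6,2)@(13, 5): e=[114,36,-6] → ·
    (2,3)@(5, 7): e=[-10,60,94] → ·
    (3,3)@(7, 7): e=[14,60,70] → █
    (6,3)@(13, 7): e=[86,60,-2] → ·
  covered (18 px):
    · · · · · · · · · ·
    · █ █ █ █ █ · · · ·
    · · █ █ █ █ · · · ·
    · · · █ █ █ · · · ·
    · · · · █ █ █ · · ·
    · · · · · █ █ · · ·
    · · · · · · █ · · ·
    · · · · · · · · · ·

Answer: [24,48,24]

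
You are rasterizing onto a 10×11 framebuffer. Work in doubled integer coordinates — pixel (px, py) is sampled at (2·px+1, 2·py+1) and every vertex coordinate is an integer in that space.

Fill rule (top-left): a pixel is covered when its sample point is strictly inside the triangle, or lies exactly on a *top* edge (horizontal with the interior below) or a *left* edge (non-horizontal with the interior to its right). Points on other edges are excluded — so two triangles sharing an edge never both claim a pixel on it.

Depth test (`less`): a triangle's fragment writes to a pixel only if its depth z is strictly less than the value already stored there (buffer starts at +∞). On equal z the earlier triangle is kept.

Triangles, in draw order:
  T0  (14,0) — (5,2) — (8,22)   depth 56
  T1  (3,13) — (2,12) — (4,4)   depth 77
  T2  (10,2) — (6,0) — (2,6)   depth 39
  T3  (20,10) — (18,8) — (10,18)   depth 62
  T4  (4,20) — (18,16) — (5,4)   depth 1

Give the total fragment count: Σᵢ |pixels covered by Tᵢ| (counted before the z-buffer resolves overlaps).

T0:
  2·area = 186  (B↔C swapped to make it positive)
  edge (14, 0)→(8, 22): d=(-6,22) right/bottom  bias=-1
  edge (8, 22)→(5, 2): d=(-3,-20) top-left  bias=+0
  edge (5, 2)→(14, 0): d=(9,-2) top-left  bias=+0
    (5,0)@(11, 1): e=[60,123,3] → █
    (6,0)@(13, 1): e=[16,163,7] → █
    (7,0)@(15, 1): e=[-28,203,11] → ·
    (3,1)@(7, 3): e=[136,37,13] → █
    (4,1)@(9, 3): e=[92,77,17] → █
    (7,1)@(15, 3): e=[-40,197,29] → ·
    (3,2)@(7, 5): e=[124,31,31] → █
    (6,2)@(13, 5): e=[-8,151,43] → ·
    (3,3)@(7, 7): e=[112,25,49] → █
    (6,3)@(13, 7): e=[-20,145,61] → ·
    (3,4)@(7, 9): e=[100,19,67] → █
    (6,4)@(13, 9): e=[-32,139,79] → ·
    (5,5)@(11, 11): e=[0,93,93] → ·  [on edge]
  covered (22 px):
    · · · · · █ █ · · ·
    · · · █ █ █ █ · · ·
    · · · █ █ █ · · · ·
    · · · █ █ █ · · · ·
    · · · █ █ █ · · · ·
    · · · █ █ · · · · ·
    · · · █ █ · · · · ·
    · · · █ █ · · · · ·
    · · · · █ · · · · ·
    · · · · · · · · · ·
    · · · · · · · · · ·
T1:
  2·area = 10
  edge (3, 13)→(2, 12): d=(-1,-1) top-left  bias=+0
  edge (2, 12)→(4, 4): d=(2,-8) top-left  bias=+0
  edge (4, 4)→(3, 13): d=(-1,9) right/bottom  bias=-1
    (1,4)@(3, 9): e=[4,2,4] → █
    (2,4)@(5, 9): e=[6,18,-14] → ·
    (0,5)@(1, 11): e=[0,-10,20] → ·  [on edge]
    (1,5)@(3, 11): e=[2,6,2] → █
    (2,5)@(5, 11): e=[4,22,-16] → ·
    (1,6)@(3, 13): e=[0,10,0] → ·  [on edge]
    (2,7)@(5, 15): e=[0,30,-20] → ·  [on edge]
    (3,8)@(7, 17): e=[0,50,-40] → ·  [on edge]
    (4,9)@(9, 19): e=[0,70,-60] → ·  [on edge]
    (5,10)@(11, 21): e=[0,90,-80] → ·  [on edge]
  covered (2 px):
    · · · · · · · · · ·
    · · · · · · · · · ·
    · · · · · · · · · ·
    · · · · · · · · · ·
    · █ · · · · · · · ·
    · █ · · · · · · · ·
    · · · · · · · · · ·
    · · · · · · · · · ·
    · · · · · · · · · ·
    · · · · · · · · · ·
    · · · · · · · · · ·
T2:
  2·area = 32  (B↔C swapped to make it positive)
  edge (10, 2)→(2, 6): d=(-8,4) right/bottom  bias=-1
  edge (2, 6)→(6, 0): d=(4,-6) top-left  bias=+0
  edge (6, 0)→(10, 2): d=(4,2) right/bottom  bias=-1
    (3,0)@(7, 1): e=[20,10,2] → █
    (4,0)@(9, 1): e=[12,22,-2] → ·
    (2,1)@(5, 3): e=[12,6,14] → █
    (4,1)@(9, 3): e=[-4,30,6] → ·
    (1,2)@(3, 5): e=[4,2,26] → █
    (2,2)@(5, 5): e=[-4,14,22] → ·
    (3,2)@(7, 5): e=[-12,26,18] → ·
    (1,3)@(3, 7): e=[-12,10,34] → ·
  covered (4 px):
    · · · █ · · · · · ·
    · · █ █ · · · · · ·
    · █ · · · · · · · ·
    · · · · · · · · · ·
    · · · · · · · · · ·
    · · · · · · · · · ·
    · · · · · · · · · ·
    · · · · · · · · · ·
    · · · · · · · · · ·
    · · · · · · · · · ·
    · · · · · · · · · ·
T3:
  2·area = 36  (B↔C swapped to make it positive)
  edge (20, 10)→(10, 18): d=(-10,8) right/bottom  bias=-1
  edge (10, 18)→(18, 8): d=(8,-10) top-left  bias=+0
  edge (18, 8)→(20, 10): d=(2,2) right/bottom  bias=-1
    (5,0)@(11, 1): e=[162,-126,0] → ·  [on edge]
    (6,1)@(13, 3): e=[126,-90,0] → ·  [on edge]
    (7,2)@(15, 5): e=[90,-54,0] → ·  [on edge]
    (8,3)@(17, 7): e=[54,-18,0] → ·  [on edge]
    (9,4)@(19, 9): e=[18,18,0] → ·  [on edge]
    (8,5)@(17, 11): e=[14,14,8] → █
    (9,5)@(19, 11): e=[-2,34,4] → ·
    (7,6)@(15, 13): e=[10,10,16] → █
    (8,6)@(17, 13): e=[-6,30,12] → ·
    (6,7)@(13, 15): e=[6,6,24] → █
    (7,7)@(15, 15): e=[-10,26,20] → ·
    (5,8)@(11, 17): e=[2,2,32] → █
  covered (4 px):
    · · · · · · · · · ·
    · · · · · · · · · ·
    · · · · · · · · · ·
    · · · · · · · · · ·
    · · · · · · · · · ·
    · · · · · · · · █ ·
    · · · · · · · █ · ·
    · · · · · · █ · · ·
    · · · · · █ · · · ·
    · · · · · · · · · ·
    · · · · · · · · · ·
T4:
  2·area = 220  (B↔C swapped to make it positive)
  edge (4, 20)→(5, 4): d=(1,-16) top-left  bias=+0
  edge (5, 4)→(18, 16): d=(13,12) right/bottom  bias=-1
  edge (18, 16)→(4, 20): d=(-14,4) right/bottom  bias=-1
    (2,2)@(5, 5): e=[1,13,206] → █
    (3,2)@(7, 5): e=[33,-11,198] → ·
    (2,3)@(5, 7): e=[3,39,178] → █
    (3,3)@(7, 7): e=[35,15,170] → █
    (4,3)@(9, 7): e=[67,-9,162] → ·
    (2,4)@(5, 9): e=[5,65,150] → █
    (4,4)@(9, 9): e=[69,17,134] → █
    (5,4)@(11, 9): e=[101,-7,126] → ·
    (2,5)@(5, 11): e=[7,91,122] → █
    (5,5)@(11, 11): e=[103,19,98] → █
    (6,5)@(13, 11): e=[135,-5,90] → ·
    (2,6)@(5, 13): e=[9,117,94] → █
  covered (28 px):
    · · · · · · · · · ·
    · · · · · · · · · ·
    · · █ · · · · · · ·
    · · █ █ · · · · · ·
    · · █ █ █ · · · · ·
    · · █ █ █ █ · · · ·
    · · █ █ █ █ █ · · ·
    · · █ █ █ █ █ █ · ·
    · · █ █ █ █ █ · · ·
    · · █ █ · · · · · ·
    · · · · · · · · · ·

Final: 60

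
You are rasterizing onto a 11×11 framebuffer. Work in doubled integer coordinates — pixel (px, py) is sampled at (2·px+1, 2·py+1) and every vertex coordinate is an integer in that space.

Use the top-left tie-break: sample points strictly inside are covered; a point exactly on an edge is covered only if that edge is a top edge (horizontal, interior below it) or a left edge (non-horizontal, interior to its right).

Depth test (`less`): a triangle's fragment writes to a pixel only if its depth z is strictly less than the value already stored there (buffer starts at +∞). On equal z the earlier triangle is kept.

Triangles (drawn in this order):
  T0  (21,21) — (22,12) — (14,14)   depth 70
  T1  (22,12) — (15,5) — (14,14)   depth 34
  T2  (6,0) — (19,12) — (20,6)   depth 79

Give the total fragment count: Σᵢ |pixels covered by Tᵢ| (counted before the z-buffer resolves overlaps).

T0:
  2·area = 70  (B↔C swapped to make it positive)
  edge (21, 21)→(14, 14): d=(-7,-7) top-left  bias=+0
  edge (14, 14)→(22, 12): d=(8,-2) top-left  bias=+0
  edge (22, 12)→(21, 21): d=(-1,9) right/bottom  bias=-1
    (0,0)@(1, 1): e=[0,-130,200] → .  [on edge]
    (1,1)@(3, 3): e=[0,-110,180] → .  [on edge]
    (2,2)@(5, 5): e=[0,-90,160] → .  [on edge]
    (3,3)@(7, 7): e=[0,-70,140] → .  [on edge]
    (4,4)@(9, 9): e=[0,-50,120] → .  [on edge]
    (5,5)@(11, 11): e=[0,-30,100] → .  [on edge]
    (6,6)@(13, 13): e=[0,-10,80] → .  [on edge]
    (9,6)@(19, 13): e=[42,2,26] → X
    (10,6)@(21, 13): e=[56,6,8] → X
    (7,7)@(15, 15): e=[0,10,60] → X  [on edge]
    (8,7)@(17, 15): e=[14,14,42] → X
    (7,8)@(15, 17): e=[-14,26,58] → .
    (8,8)@(17, 17): e=[0,30,40] → X  [on edge]
    (9,9)@(19, 19): e=[0,50,20] → X  [on edge]
    (10,10)@(21, 21): e=[0,70,0] → .  [on edge]
  covered (11 px):
    . . . . . . . . . . .
    . . . . . . . . . . .
    . . . . . . . . . . .
    . . . . . . . . . . .
    . . . . . . . . . . .
    . . . . . . . . . . .
    . . . . . . . . . X X
    . . . . . . . X X X X
    . . . . . . . . X X X
    . . . . . . . . . X X
    . . . . . . . . . . .
T1:
  2·area = 70  (B↔C swapped to make it positive)
  edge (22, 12)→(14, 14): d=(-8,2) right/bottom  bias=-1
  edge (14, 14)→(15, 5): d=(1,-9) top-left  bias=+0
  edge (15, 5)→(22, 12): d=(7,7) right/bottom  bias=-1
    (5,0)@(11, 1): e=[110,-40,0] → .  [on edge]
    (6,1)@(13, 3): e=[90,-20,0] → .  [on edge]
    (7,2)@(15, 5): e=[70,0,0] → .  [on edge]
    (7,3)@(15, 7): e=[54,2,14] → X
    (8,3)@(17, 7): e=[50,20,0] → .  [on edge]
    (7,4)@(15, 9): e=[38,4,28] → X
    (8,4)@(17, 9): e=[34,22,14] → X
    (9,4)@(19, 9): e=[30,40,0] → .  [on edge]
    (7,5)@(15, 11): e=[22,6,42] → X
    (9,5)@(19, 11): e=[14,42,14] → X
    (10,5)@(21, 11): e=[10,60,0] → .  [on edge]
    (7,6)@(15, 13): e=[6,8,56] → X
  covered (8 px):
    . . . . . . . . . . .
    . . . . . . . . . . .
    . . . . . . . . . . .
    . . . . . . . X . . .
    . . . . . . . X X . .
    . . . . . . . X X X .
    . . . . . . . X X . .
    . . . . . . . . . . .
    . . . . . . . . . . .
    . . . . . . . . . . .
    . . . . . . . . . . .
T2:
  2·area = 90  (B↔C swapped to make it positive)
  edge (6, 0)→(20, 6): d=(14,6) right/bottom  bias=-1
  edge (20, 6)→(19, 12): d=(-1,6) right/bottom  bias=-1
  edge (19, 12)→(6, 0): d=(-13,-12) top-left  bias=+0
    (5,1)@(11, 3): e=[12,57,21] → X
    (6,1)@(13, 3): e=[0,45,45] → .  [on edge]
    (5,2)@(11, 5): e=[40,55,-5] → .
    (6,2)@(13, 5): e=[28,43,19] → X
    (7,2)@(15, 5): e=[16,31,43] → X
    (8,2)@(17, 5): e=[4,19,67] → X
    (9,2)@(19, 5): e=[-8,7,91] → .
    (6,3)@(13, 7): e=[56,41,-7] → .
    (7,3)@(15, 7): e=[44,29,17] → X
    (9,3)@(19, 7): e=[20,5,65] → X
    (10,3)@(21, 7): e=[8,-7,89] → .
    (7,4)@(15, 9): e=[72,27,-9] → .
  covered (10 px):
    . . . . . . . . . . .
    . . . . . X . . . . .
    . . . . . . X X X . .
    . . . . . . . X X X .
    . . . . . . . . X X .
    . . . . . . . . . X .
    . . . . . . . . . . .
    . . . . . . . . . . .
    . . . . . . . . . . .
    . . . . . . . . . . .
    . . . . . . . . . . .

Final: 29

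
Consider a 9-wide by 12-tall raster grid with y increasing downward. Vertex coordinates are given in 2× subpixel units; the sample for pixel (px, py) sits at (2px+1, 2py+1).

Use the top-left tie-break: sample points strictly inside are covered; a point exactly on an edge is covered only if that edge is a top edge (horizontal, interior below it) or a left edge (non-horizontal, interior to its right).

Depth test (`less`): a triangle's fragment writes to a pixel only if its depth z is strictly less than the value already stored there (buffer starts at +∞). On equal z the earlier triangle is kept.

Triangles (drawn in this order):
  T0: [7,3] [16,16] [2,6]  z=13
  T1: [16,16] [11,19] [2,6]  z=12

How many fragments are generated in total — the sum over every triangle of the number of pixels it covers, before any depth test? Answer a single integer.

T0:
  2·area = 92
  edge (7, 3)→(16, 16): d=(9,13) right/bottom  bias=-1
  edge (16, 16)→(2, 6): d=(-14,-10) top-left  bias=+0
  edge (2, 6)→(7, 3): d=(5,-3) top-left  bias=+0
    (3,1)@(7, 3): e=[0,92,0] → .  [on edge]
    (2,2)@(5, 5): e=[44,44,4] → X
    (3,2)@(7, 5): e=[18,64,10] → X
    (4,2)@(9, 5): e=[-8,84,16] → .
    (2,3)@(5, 7): e=[62,16,14] → X
    (4,3)@(9, 7): e=[10,56,26] → X
    (5,3)@(11, 7): e=[-16,76,32] → .
    (2,4)@(5, 9): e=[80,-12,24] → .
    (3,4)@(7, 9): e=[54,8,30] → X
    (5,4)@(11, 9): e=[2,48,42] → X
    (6,4)@(13, 9): e=[-24,68,48] → .
    (3,5)@(7, 11): e=[72,-20,40] → .
    (4,5)@(9, 11): e=[46,0,46] → X  [on edge]
  covered (12 px):
    . . . . . . . . .
    . . . . . . . . .
    . . X X . . . . .
    . . X X X . . . .
    . . . X X X . . .
    . . . . X X . . .
    . . . . . . X . .
    . . . . . . . X .
    . . . . . . . . .
    . . . . . . . . .
    . . . . . . . . .
    . . . . . . . . .
T1:
  2·area = 92
  edge (16, 16)→(11, 19): d=(-5,3) right/bottom  bias=-1
  edge (11, 19)→(2, 6): d=(-9,-13) top-left  bias=+0
  edge (2, 6)→(16, 16): d=(14,10) right/bottom  bias=-1
    (1,3)@(3, 7): e=[84,4,4] → X
    (2,3)@(5, 7): e=[78,30,-16] → .
    (1,4)@(3, 9): e=[74,-14,32] → .
    (2,4)@(5, 9): e=[68,12,12] → X
    (3,4)@(7, 9): e=[62,38,-8] → .
    (2,5)@(5, 11): e=[58,-6,40] → .
    (3,5)@(7, 11): e=[52,20,20] → X
    (4,5)@(9, 11): e=[46,46,0] → .  [on edge]
    (3,6)@(7, 13): e=[42,2,48] → X
    (4,6)@(9, 13): e=[36,28,28] → X
    (5,6)@(11, 13): e=[30,54,8] → X
    (6,6)@(13, 13): e=[24,80,-12] → .
    (5,9)@(11, 19): e=[0,0,92] → .  [on edge]
  covered (11 px):
    . . . . . . . . .
    . . . . . . . . .
    . . . . . . . . .
    . X . . . . . . .
    . . X . . . . . .
    . . . X . . . . .
    . . . X X X . . .
    . . . . X X X . .
    . . . . . X X . .
    . . . . . . . . .
    . . . . . . . . .
    . . . . . . . . .

Result: 23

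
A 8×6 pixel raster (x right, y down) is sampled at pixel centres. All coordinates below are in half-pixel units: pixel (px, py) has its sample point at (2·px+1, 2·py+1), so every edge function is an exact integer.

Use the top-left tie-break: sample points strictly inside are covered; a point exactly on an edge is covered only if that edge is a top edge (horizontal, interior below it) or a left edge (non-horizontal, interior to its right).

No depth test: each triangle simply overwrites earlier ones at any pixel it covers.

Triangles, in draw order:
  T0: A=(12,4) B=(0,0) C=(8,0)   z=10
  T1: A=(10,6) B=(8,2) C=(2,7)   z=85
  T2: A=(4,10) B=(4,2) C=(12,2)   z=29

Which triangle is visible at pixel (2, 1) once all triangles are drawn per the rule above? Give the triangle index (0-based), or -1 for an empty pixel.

T0:
  2·area = 32
  edge (12, 4)→(0, 0): d=(-12,-4) top-left  bias=+0
  edge (0, 0)→(8, 0): d=(8,0) top-left  bias=+0
  edge (8, 0)→(12, 4): d=(4,4) right/bottom  bias=-1
    (1,0)@(3, 1): e=[0,8,24] → #  [on edge]
    (2,0)@(5, 1): e=[8,8,16] → #
    (3,0)@(7, 1): e=[16,8,8] → #
    (4,0)@(9, 1): e=[24,8,0] → ·  [on edge]
    (1,1)@(3, 3): e=[-24,24,32] → ·
    (2,1)@(5, 3): e=[-16,24,24] → ·
    (3,1)@(7, 3): e=[-8,24,16] → ·
    (4,1)@(9, 3): e=[0,24,8] → #  [on edge]
    (5,1)@(11, 3): e=[8,24,0] → ·  [on edge]
    (4,2)@(9, 5): e=[-24,40,16] → ·
    (6,2)@(13, 5): e=[-8,40,0] → ·  [on edge]
    (7,2)@(15, 5): e=[0,40,-8] → ·  [on edge]
    (7,3)@(15, 7): e=[-24,56,0] → ·  [on edge]
  covered (4 px):
    · # # # · · · ·
    · · · · # · · ·
    · · · · · · · ·
    · · · · · · · ·
    · · · · · · · ·
    · · · · · · · ·
T1:
  2·area = 34  (B↔C swapped to make it positive)
  edge (10, 6)→(2, 7): d=(-8,1) right/bottom  bias=-1
  edge (2, 7)→(8, 2): d=(6,-5) top-left  bias=+0
  edge (8, 2)→(10, 6): d=(2,4) right/bottom  bias=-1
    (3,1)@(7, 3): e=[27,1,6] → #
    (4,1)@(9, 3): e=[25,11,-2] → ·
    (2,2)@(5, 5): e=[13,3,18] → #
    (4,2)@(9, 5): e=[9,23,2] → #
    (5,2)@(11, 5): e=[7,33,-6] → ·
    (2,3)@(5, 7): e=[-3,15,22] → ·
    (3,3)@(7, 7): e=[-5,25,14] → ·
    (4,3)@(9, 7): e=[-7,35,6] → ·
  covered (4 px):
    · · · · · · · ·
    · · · # · · · ·
    · · # # # · · ·
    · · · · · · · ·
    · · · · · · · ·
    · · · · · · · ·
T2:
  2·area = 64
  edge (4, 10)→(4, 2): d=(0,-8) top-left  bias=+0
  edge (4, 2)→(12, 2): d=(8,0) top-left  bias=+0
  edge (12, 2)→(4, 10): d=(-8,8) right/bottom  bias=-1
    (6,0)@(13, 1): e=[72,-8,0] → ·  [on edge]
    (2,1)@(5, 3): e=[8,8,48] → #
    (3,1)@(7, 3): e=[24,8,32] → #
    (4,1)@(9, 3): e=[40,8,16] → #
    (5,1)@(11, 3): e=[56,8,0] → ·  [on edge]
    (2,2)@(5, 5): e=[8,24,32] → #
    (4,2)@(9, 5): e=[40,24,0] → ·  [on edge]
    (2,3)@(5, 7): e=[8,40,16] → #
    (3,3)@(7, 7): e=[24,40,0] → ·  [on edge]
    (2,4)@(5, 9): e=[8,56,0] → ·  [on edge]
    (1,5)@(3, 11): e=[-8,72,0] → ·  [on edge]
  covered (6 px):
    · · · · · · · ·
    · · # # # · · ·
    · · # # · · · ·
    · · # · · · · ·
    · · · · · · · ·
    · · · · · · · ·

Z-buffer (winner per pixel, '.' = empty):
  . 0 0 0 . . . .
  . . 2 2 2 . . .
  . . 2 2 1 . . .
  . . 2 . . . . .
  . . . . . . . .
  . . . . . . . .

Result: 2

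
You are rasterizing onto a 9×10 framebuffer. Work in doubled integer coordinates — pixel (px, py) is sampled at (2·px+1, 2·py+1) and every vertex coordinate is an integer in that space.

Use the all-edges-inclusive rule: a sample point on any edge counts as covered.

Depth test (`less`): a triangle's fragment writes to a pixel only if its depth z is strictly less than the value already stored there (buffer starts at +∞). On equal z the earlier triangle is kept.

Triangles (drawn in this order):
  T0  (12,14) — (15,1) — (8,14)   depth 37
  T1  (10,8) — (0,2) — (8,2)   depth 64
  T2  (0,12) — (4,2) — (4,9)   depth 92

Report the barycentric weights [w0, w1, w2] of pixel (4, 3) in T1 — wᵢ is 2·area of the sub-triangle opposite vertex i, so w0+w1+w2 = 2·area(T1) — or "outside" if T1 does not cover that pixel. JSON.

T0:
  2·area = 52  (B↔C swapped to make it positive)
  edge (12, 14)→(8, 14): d=(-4,0) inclusive
  edge (8, 14)→(15, 1): d=(7,-13) inclusive
  edge (15, 1)→(12, 14): d=(-3,13) inclusive
    (7,0)@(15, 1): e=[52,0,0] → X  [on edge]
    (8,0)@(17, 1): e=[52,26,-26] → .
    (7,1)@(15, 3): e=[44,14,-6] → .
    (6,2)@(13, 5): e=[36,2,14] → X
    (7,2)@(15, 5): e=[36,28,-12] → .
    (6,3)@(13, 7): e=[28,16,8] → X
    (7,3)@(15, 7): e=[28,42,-18] → .
    (5,4)@(11, 9): e=[20,4,28] → X
    (7,4)@(15, 9): e=[20,56,-24] → .
    (5,5)@(11, 11): e=[12,18,22] → X
    (6,5)@(13, 11): e=[12,44,-4] → .
    (4,6)@(9, 13): e=[4,6,42] → X
  covered (8 px):
    . . . . . . . X .
    . . . . . . . . .
    . . . . . . X . .
    . . . . . . X . .
    . . . . . X X . .
    . . . . . X . . .
    . . . . X X . . .
    . . . . . . . . .
    . . . . . . . . .
    . . . . . . . . .
T1:
  2·area = 48
  edge (10, 8)→(0, 2): d=(-10,-6) inclusive
  edge (0, 2)→(8, 2): d=(8,0) inclusive
  edge (8, 2)→(10, 8): d=(2,6) inclusive
    (1,1)@(3, 3): e=[8,8,32] → X
    (2,1)@(5, 3): e=[20,8,20] → X
    (3,1)@(7, 3): e=[32,8,8] → X
    (4,1)@(9, 3): e=[44,8,-4] → .
    (1,2)@(3, 5): e=[-12,24,36] → .
    (2,2)@(5, 5): e=[0,24,24] → X  [on edge]
    (4,2)@(9, 5): e=[24,24,0] → X  [on edge]
    (5,2)@(11, 5): e=[36,24,-12] → .
    (2,3)@(5, 7): e=[-20,40,28] → .
    (3,3)@(7, 7): e=[-8,40,16] → .
    (4,3)@(9, 7): e=[4,40,4] → X
    (5,3)@(11, 7): e=[16,40,-8] → .
    (5,5)@(11, 11): e=[-24,72,0] → .  [on edge]
    (7,5)@(15, 11): e=[0,72,-24] → .  [on edge]
    (6,8)@(13, 17): e=[-72,120,0] → .  [on edge]
  covered (7 px):
    . . . . . . . . .
    . X X X . . . . .
    . . X X X . . . .
    . . . . X . . . .
    . . . . . . . . .
    . . . . . . . . .
    . . . . . . . . .
    . . . . . . . . .
    . . . . . . . . .
    . . . . . . . . .
T2:
  2·area = 28
  edge (0, 12)→(4, 2): d=(4,-10) inclusive
  edge (4, 2)→(4, 9): d=(0,7) inclusive
  edge (4, 9)→(0, 12): d=(-4,3) inclusive
    (1,2)@(3, 5): e=[2,7,19] → X
    (2,2)@(5, 5): e=[22,-7,13] → .
    (1,3)@(3, 7): e=[10,7,11] → X
    (2,3)@(5, 7): e=[30,-7,5] → .
    (1,4)@(3, 9): e=[18,7,3] → X
    (2,4)@(5, 9): e=[38,-7,-3] → .
    (0,5)@(1, 11): e=[6,21,1] → X
    (1,5)@(3, 11): e=[26,7,-5] → .
    (0,6)@(1, 13): e=[14,21,-7] → .
  covered (4 px):
    . . . . . . . . .
    . . . . . . . . .
    . X . . . . . . .
    . X . . . . . . .
    . X . . . . . . .
    X . . . . . . . .
    . . . . . . . . .
    . . . . . . . . .
    . . . . . . . . .
    . . . . . . . . .

Final: [40,4,4]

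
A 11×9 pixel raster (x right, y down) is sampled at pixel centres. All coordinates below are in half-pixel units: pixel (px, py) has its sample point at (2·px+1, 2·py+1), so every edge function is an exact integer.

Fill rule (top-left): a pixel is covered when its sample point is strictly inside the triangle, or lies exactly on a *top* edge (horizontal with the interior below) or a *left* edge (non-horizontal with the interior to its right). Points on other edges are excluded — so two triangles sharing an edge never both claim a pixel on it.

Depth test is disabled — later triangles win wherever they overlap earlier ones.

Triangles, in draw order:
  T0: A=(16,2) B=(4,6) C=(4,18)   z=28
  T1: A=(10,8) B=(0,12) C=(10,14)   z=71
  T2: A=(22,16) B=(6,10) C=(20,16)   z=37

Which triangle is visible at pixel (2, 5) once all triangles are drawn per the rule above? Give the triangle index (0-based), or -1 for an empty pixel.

T0:
  2·area = 144  (B↔C swapped to make it positive)
  edge (16, 2)→(4, 18): d=(-12,16) right/bottom  bias=-1
  edge (4, 18)→(4, 6): d=(0,-12) top-left  bias=+0
  edge (4, 6)→(16, 2): d=(12,-4) top-left  bias=+0
    (9,0)@(19, 1): e=[-36,180,0] → .  [on edge]
    (6,1)@(13, 3): e=[36,108,0] → X  [on edge]
    (7,1)@(15, 3): e=[4,132,8] → X
    (8,1)@(17, 3): e=[-28,156,16] → .
    (3,2)@(7, 5): e=[108,36,0] → X  [on edge]
    (4,2)@(9, 5): e=[76,60,8] → X
    (5,2)@(11, 5): e=[44,84,16] → X
    (7,2)@(15, 5): e=[-20,132,32] → .
    (0,3)@(1, 7): e=[180,-36,0] → .  [on edge]
    (2,3)@(5, 7): e=[116,12,16] → X
    (6,3)@(13, 7): e=[-12,108,48] → .
    (2,4)@(5, 9): e=[92,12,40] → X
  covered (19 px):
    . . . . . . . . . . .
    . . . . . . X X . . .
    . . . X X X X . . . .
    . . X X X X . . . . .
    . . X X X . . . . . .
    . . X X X . . . . . .
    . . X X . . . . . . .
    . . X . . . . . . . .
    . . . . . . . . . . .
T1:
  2·area = 60  (B↔C swapped to make it positive)
  edge (10, 8)→(10, 14): d=(0,6) right/bottom  bias=-1
  edge (10, 14)→(0, 12): d=(-10,-2) top-left  bias=+0
  edge (0, 12)→(10, 8): d=(10,-4) top-left  bias=+0
    (4,4)@(9, 9): e=[6,48,6] → X
    (5,4)@(11, 9): e=[-6,52,14] → .
    (1,5)@(3, 11): e=[42,16,2] → X
    (2,5)@(5, 11): e=[30,20,10] → X
    (3,5)@(7, 11): e=[18,24,18] → X
    (5,5)@(11, 11): e=[-6,32,34] → .
    (1,6)@(3, 13): e=[42,-4,22] → .
    (2,6)@(5, 13): e=[30,0,30] → X  [on edge]
    (5,6)@(11, 13): e=[-6,12,54] → .
    (2,7)@(5, 15): e=[30,-20,50] → .
    (3,7)@(7, 15): e=[18,-16,58] → .
    (4,7)@(9, 15): e=[6,-12,66] → .
    (7,7)@(15, 15): e=[-30,0,90] → .  [on edge]
  covered (8 px):
    . . . . . . . . . . .
    . . . . . . . . . . .
    . . . . . . . . . . .
    . . . . . . . . . . .
    . . . . X . . . . . .
    . X X X X . . . . . .
    . . X X X . . . . . .
    . . . . . . . . . . .
    . . . . . . . . . . .
T2:
  2·area = 12  (B↔C swapped to make it positive)
  edge (22, 16)→(20, 16): d=(-2,0) right/bottom  bias=-1
  edge (20, 16)→(6, 10): d=(-14,-6) top-left  bias=+0
  edge (6, 10)→(22, 16): d=(16,6) right/bottom  bias=-1
    (6,6)@(13, 13): e=[6,0,6] → X  [on edge]
    (7,6)@(15, 13): e=[6,12,-6] → .
    (6,7)@(13, 15): e=[2,-28,38] → .
    (9,7)@(19, 15): e=[2,8,2] → X
    (10,7)@(21, 15): e=[2,20,-10] → .
    (9,8)@(19, 17): e=[-2,-20,34] → .
  covered (2 px):
    . . . . . . . . . . .
    . . . . . . . . . . .
    . . . . . . . . . . .
    . . . . . . . . . . .
    . . . . . . . . . . .
    . . . . . . . . . . .
    . . . . . . X . . . .
    . . . . . . . . . X .
    . . . . . . . . . . .

Z-buffer (winner per pixel, '.' = empty):
  . . . . . . . . . . .
  . . . . . . 0 0 . . .
  . . . 0 0 0 0 . . . .
  . . 0 0 0 0 . . . . .
  . . 0 0 1 . . . . . .
  . 1 1 1 1 . . . . . .
  . . 1 1 1 . 2 . . . .
  . . 0 . . . . . . 2 .
  . . . . . . . . . . .

Final: 1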